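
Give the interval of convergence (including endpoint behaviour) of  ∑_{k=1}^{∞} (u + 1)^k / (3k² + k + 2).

[-2, 0]

The ratio of consecutive coefficients is (3k² + k + 2)/(3(k+1)² + (k+1) + 2) → 1.
Convergence for |u + 1| < 1, so R = 1.
Endpoint u = 0: the series is dominated by a constant times Σ 1/k², which converges (p = 2 > 1).
Check u = -2: the terms are on the order of 1/k², so the series converges absolutely by comparison with the p-series (p = 2 > 1).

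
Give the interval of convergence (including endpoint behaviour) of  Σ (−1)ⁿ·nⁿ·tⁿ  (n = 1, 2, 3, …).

Applying the root test, |a_n|^(1/n) = n → ∞.
The root grows without bound, so R = 0 (convergence only at t = 0).

{0}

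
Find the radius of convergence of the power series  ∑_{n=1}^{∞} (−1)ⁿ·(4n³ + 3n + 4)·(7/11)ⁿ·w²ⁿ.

By the ratio test, |a_{n+1}/a_n| = [(4(n+1)³ + 3(n+1) + 4)/(4n³ + 3n + 4)] · 7/11 → 7/11.
Since the exponent of w increases by 2 each term, convergence requires |w|² < 11/7, hence R = √77/7.

R = √77/7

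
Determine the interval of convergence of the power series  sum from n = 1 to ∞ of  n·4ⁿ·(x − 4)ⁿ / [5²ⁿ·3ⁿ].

Apply the ratio test: |a_{n+1}| / |a_n| = [(n+1)/n] · 4/(25·3), which tends to 4/75 as n → ∞.
Hence the series converges for |x − 4| < 1/(4/75) = 75/4, so the radius of convergence is 75/4.
At x = 91/4: the terms do not tend to 0, so the series diverges.
At x = -59/4: the terms do not tend to 0, so the series diverges.

(-59/4, 91/4)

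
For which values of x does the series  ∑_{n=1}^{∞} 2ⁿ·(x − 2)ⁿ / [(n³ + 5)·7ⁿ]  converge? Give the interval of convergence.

[-3/2, 11/2]

Apply the ratio test: |a_{n+1}| / |a_n| = [(n³ + 5)/((n+1)³ + 5)] · 2/7, which tends to 2/7 as n → ∞.
The series converges when 2/7 · |x − 2| < 1, giving R = 7/2.
At x = 11/2: the series is dominated by a constant times Σ 1/n³, which converges (p = 3 > 1).
Check x = -3/2: the terms are on the order of 1/n³, so the series converges absolutely by comparison with the p-series (p = 3 > 1).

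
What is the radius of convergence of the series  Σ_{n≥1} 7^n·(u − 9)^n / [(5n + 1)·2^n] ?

The ratio of consecutive coefficients is [(5n + 1)/(5(n+1) + 1)] · 7/2 → 7/2.
Hence the series converges for |u − 9| < 1/(7/2) = 2/7, so the radius of convergence is 2/7.

R = 2/7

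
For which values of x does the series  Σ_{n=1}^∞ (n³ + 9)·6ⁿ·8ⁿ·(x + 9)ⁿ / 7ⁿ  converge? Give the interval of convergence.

Ratio test: |a_{n+1}/a_n| = [((n+1)³ + 9)/(n³ + 9)] · 6·8/7 → 48/7 as n → ∞.
Convergence for |x + 9| · 48/7 < 1, i.e. |x + 9| < 7/48. So R = 7/48.
When x = -425/48, the terms do not tend to 0, so the series diverges.
At x = -439/48: the n-th term does not approach 0; divergence by the term test.

(-439/48, -425/48)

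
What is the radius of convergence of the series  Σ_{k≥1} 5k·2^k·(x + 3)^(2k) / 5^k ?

R = √10/2

The ratio of consecutive coefficients is [5(k+1)/5k] · 2/5 → 2/5.
Writing y = (x + 3)², the series in y has radius 5/2, so |x + 3| < √(5/2) and R = √10/2.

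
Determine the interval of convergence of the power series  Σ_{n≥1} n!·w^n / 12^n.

By the ratio test, |a_{n+1}/a_n| = (n+1) · 1/12 → ∞.
Since the ratio → ∞, the series diverges for every w ≠ 0, and R = 0.

{0}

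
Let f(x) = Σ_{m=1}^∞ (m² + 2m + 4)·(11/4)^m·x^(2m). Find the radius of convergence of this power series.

Ratio test: |a_{m+1}/a_m| = [((m+1)² + 2(m+1) + 4)/(m² + 2m + 4)] · 11/4 → 11/4 as m → ∞.
Successive powers of x differ by 2, so the series converges when |x|² · 11/4 < 1, i.e. |x| < √(4/11). So R = 2√11/11.

R = 2√11/11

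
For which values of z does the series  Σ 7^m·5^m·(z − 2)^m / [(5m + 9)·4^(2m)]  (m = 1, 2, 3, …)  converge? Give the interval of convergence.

Apply the ratio test: |a_{m+1}| / |a_m| = [(5m + 9)/(5(m+1) + 9)] · 7·5/16, which tends to 35/16 as m → ∞.
Thus R = 1/(35/16) = 16/35.
At z = 86/35: comparison with the harmonic series Σ 1/m shows the series diverges.
When z = 54/35, the terms alternate in sign and decrease monotonically to 0 in absolute value (size ~ c/m), so the alternating series test gives convergence.

[54/35, 86/35)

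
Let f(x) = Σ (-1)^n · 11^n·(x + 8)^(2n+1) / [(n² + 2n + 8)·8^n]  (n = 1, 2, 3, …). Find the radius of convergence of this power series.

The ratio of consecutive coefficients is [(n² + 2n + 8)/((n+1)² + 2(n+1) + 8)] · 11/8 → 11/8.
Writing y = (x + 8)², the series in y has radius 8/11, so |x + 8| < √(8/11) and R = 2√22/11.

R = 2√22/11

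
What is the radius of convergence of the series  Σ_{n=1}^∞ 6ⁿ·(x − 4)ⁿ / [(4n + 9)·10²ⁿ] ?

By the ratio test, |a_{n+1}/a_n| = [(4n + 9)/(4(n+1) + 9)] · 6/100 → 3/50.
Thus R = 1/(3/50) = 50/3.

R = 50/3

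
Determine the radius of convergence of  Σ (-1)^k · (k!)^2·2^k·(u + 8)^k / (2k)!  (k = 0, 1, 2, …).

R = 2

By the ratio test, |a_{k+1}/a_k| = (k+1)²/[(2k+1)·(2k+2)] · 2 → 1/2.
Thus R = 1/(1/2) = 2.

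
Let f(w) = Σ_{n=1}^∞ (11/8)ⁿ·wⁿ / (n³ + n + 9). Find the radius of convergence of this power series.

Ratio test: |a_{n+1}/a_n| = [(n³ + n + 9)/((n+1)³ + (n+1) + 9)] · 11/8 → 11/8 as n → ∞.
Hence the series converges for |w| < 1/(11/8) = 8/11, so the radius of convergence is 8/11.

R = 8/11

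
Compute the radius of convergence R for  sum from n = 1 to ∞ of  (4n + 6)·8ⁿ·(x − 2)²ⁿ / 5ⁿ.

R = √10/4

By the ratio test, |a_{n+1}/a_n| = [(4(n+1) + 6)/(4n + 6)] · 8/5 → 8/5.
Writing y = (x − 2)², the series in y has radius 5/8, so |x − 2| < √(5/8) and R = √10/4.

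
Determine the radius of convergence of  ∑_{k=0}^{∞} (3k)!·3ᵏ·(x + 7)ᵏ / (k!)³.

R = 1/81

Apply the ratio test: |a_{k+1}| / |a_k| = (3k+1)·(3k+2)·(3k+3)/(k+1)³ · 3, which tends to 81 as k → ∞.
The series converges when 81 · |x + 7| < 1, giving R = 1/81.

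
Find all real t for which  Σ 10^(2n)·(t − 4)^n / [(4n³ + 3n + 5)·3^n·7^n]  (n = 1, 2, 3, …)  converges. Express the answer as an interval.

[379/100, 421/100]

The ratio of consecutive coefficients is [(4n³ + 3n + 5)/(4(n+1)³ + 3(n+1) + 5)] · 100/(3·7) → 100/21.
The series converges when 100/21 · |t − 4| < 1, giving R = 21/100.
At t = 421/100: absolute convergence follows by limit comparison with Σ 1/n³.
Endpoint t = 379/100: the terms are on the order of 1/n³, so the series converges absolutely by comparison with the p-series (p = 3 > 1).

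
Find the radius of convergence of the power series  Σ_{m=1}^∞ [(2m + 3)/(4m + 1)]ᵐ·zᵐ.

Applying the root test, |a_m|^(1/m) = (2m + 3)/(4m + 1) → 1/2.
The series converges when 1/2 · |z| < 1, giving R = 2.

R = 2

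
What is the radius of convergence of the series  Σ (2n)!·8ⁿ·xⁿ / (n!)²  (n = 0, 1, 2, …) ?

Apply the ratio test: |a_{n+1}| / |a_n| = (2n+1)·(2n+2)/(n+1)² · 8, which tends to 32 as n → ∞.
Convergence for |x| · 32 < 1, i.e. |x| < 1/32. So R = 1/32.

R = 1/32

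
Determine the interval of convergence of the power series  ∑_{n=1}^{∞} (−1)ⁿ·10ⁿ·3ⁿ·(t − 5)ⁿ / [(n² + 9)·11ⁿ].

[139/30, 161/30]

The ratio of consecutive coefficients is [(n² + 9)/((n+1)² + 9)] · 10·3/11 → 30/11.
The series converges when 30/11 · |t − 5| < 1, giving R = 11/30.
Endpoint t = 161/30: the terms are on the order of 1/n², so the series converges absolutely by comparison with the p-series (p = 2 > 1).
When t = 139/30, the terms are on the order of 1/n², so the series converges absolutely by comparison with the p-series (p = 2 > 1).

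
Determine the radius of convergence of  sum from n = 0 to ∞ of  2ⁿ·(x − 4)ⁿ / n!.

Ratio test: |a_{n+1}/a_n| = 2 · 1/(n+1) → 0 as n → ∞.
The limit is 0, so the series converges for all x; R = ∞.

R = ∞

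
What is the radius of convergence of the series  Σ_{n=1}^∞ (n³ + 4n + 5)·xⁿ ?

By the ratio test, |a_{n+1}/a_n| = ((n+1)³ + 4(n+1) + 5)/(n³ + 4n + 5) → 1.
So the series converges when |x| < 1 and diverges when |x| > 1; R = 1.

R = 1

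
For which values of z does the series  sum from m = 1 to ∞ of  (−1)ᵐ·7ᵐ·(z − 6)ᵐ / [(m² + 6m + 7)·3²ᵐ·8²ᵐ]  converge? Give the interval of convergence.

Apply the ratio test: |a_{m+1}| / |a_m| = [(m² + 6m + 7)/((m+1)² + 6(m+1) + 7)] · 7/(9·64), which tends to 7/576 as m → ∞.
Convergence for |z − 6| · 7/576 < 1, i.e. |z − 6| < 576/7. So R = 576/7.
When z = 618/7, absolute convergence follows by limit comparison with Σ 1/m².
Endpoint z = -534/7: the series is dominated by a constant times Σ 1/m², which converges (p = 2 > 1).

[-534/7, 618/7]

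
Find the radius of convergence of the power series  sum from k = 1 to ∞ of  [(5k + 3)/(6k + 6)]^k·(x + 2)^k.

R = 6/5

Root test: |a_k|^(1/k) = (5k + 3)/(6k + 6) → 5/6.
Convergence for |x + 2| · 5/6 < 1, i.e. |x + 2| < 6/5. So R = 6/5.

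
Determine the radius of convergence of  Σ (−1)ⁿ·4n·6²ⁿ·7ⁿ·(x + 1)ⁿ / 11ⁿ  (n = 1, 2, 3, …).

Apply the ratio test: |a_{n+1}| / |a_n| = [4(n+1)/4n] · 36·7/11, which tends to 252/11 as n → ∞.
Hence the series converges for |x + 1| < 1/(252/11) = 11/252, so the radius of convergence is 11/252.

R = 11/252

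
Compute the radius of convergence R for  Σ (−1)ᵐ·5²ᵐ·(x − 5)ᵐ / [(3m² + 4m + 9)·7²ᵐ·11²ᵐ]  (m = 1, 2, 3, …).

By the ratio test, |a_{m+1}/a_m| = [(3m² + 4m + 9)/(3(m+1)² + 4(m+1) + 9)] · 25/(49·121) → 25/5929.
Thus R = 1/(25/5929) = 5929/25.

R = 5929/25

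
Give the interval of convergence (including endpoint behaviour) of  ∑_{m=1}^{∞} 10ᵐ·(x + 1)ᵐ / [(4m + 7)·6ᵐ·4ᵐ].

Ratio test: |a_{m+1}/a_m| = [(4m + 7)/(4(m+1) + 7)] · 10/(6·4) → 5/12 as m → ∞.
Thus R = 1/(5/12) = 12/5.
At x = 7/5: the terms are asymptotic to a nonzero constant times 1/m, so the series diverges by limit comparison with Σ 1/m.
When x = -17/5, convergence follows from the alternating series test (terms decrease monotonically to 0).

[-17/5, 7/5)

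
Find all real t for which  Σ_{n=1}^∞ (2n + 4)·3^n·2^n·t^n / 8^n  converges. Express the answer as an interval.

(-4/3, 4/3)

Apply the ratio test: |a_{n+1}| / |a_n| = [(2(n+1) + 4)/(2n + 4)] · 3·2/8, which tends to 3/4 as n → ∞.
Hence the series converges for |t| < 1/(3/4) = 4/3, so the radius of convergence is 4/3.
At t = 4/3: the n-th term does not approach 0; divergence by the term test.
Endpoint t = -4/3: the terms do not tend to 0, so the series diverges.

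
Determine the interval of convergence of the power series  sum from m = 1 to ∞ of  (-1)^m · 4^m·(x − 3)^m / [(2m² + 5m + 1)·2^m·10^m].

[-2, 8]

By the ratio test, |a_{m+1}/a_m| = [(2m² + 5m + 1)/(2(m+1)² + 5(m+1) + 1)] · 4/(2·10) → 1/5.
Convergence for |x − 3| · 1/5 < 1, i.e. |x − 3| < 5. So R = 5.
Check x = 8: the series is dominated by a constant times Σ 1/m², which converges (p = 2 > 1).
Check x = -2: the terms are on the order of 1/m², so the series converges absolutely by comparison with the p-series (p = 2 > 1).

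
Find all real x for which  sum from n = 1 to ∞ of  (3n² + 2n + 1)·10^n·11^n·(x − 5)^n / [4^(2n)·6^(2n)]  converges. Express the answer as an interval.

The ratio of consecutive coefficients is [(3(n+1)² + 2(n+1) + 1)/(3n² + 2n + 1)] · 10·11/(16·36) → 55/288.
Thus R = 1/(55/288) = 288/55.
Check x = 563/55: the n-th term does not approach 0; divergence by the term test.
Check x = -13/55: the terms have absolute value of order n², which does not tend to 0, so the series diverges by the divergence test.

(-13/55, 563/55)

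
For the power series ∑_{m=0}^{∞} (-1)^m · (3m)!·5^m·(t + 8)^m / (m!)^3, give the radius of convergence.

R = 1/135

Ratio test: |a_{m+1}/a_m| = (3m+1)·(3m+2)·(3m+3)/(m+1)³ · 5 → 135 as m → ∞.
Thus R = 1/(135) = 1/135.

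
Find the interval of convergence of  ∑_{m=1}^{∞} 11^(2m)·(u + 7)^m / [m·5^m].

[-852/121, -842/121)

The ratio of consecutive coefficients is [m/(m+1)] · 121/5 → 121/5.
Hence the series converges for |u + 7| < 1/(121/5) = 5/121, so the radius of convergence is 5/121.
When u = -842/121, comparison with the harmonic series Σ 1/m shows the series diverges.
Endpoint u = -852/121: the terms alternate in sign and decrease monotonically to 0 in absolute value (size ~ c/m), so the alternating series test gives convergence.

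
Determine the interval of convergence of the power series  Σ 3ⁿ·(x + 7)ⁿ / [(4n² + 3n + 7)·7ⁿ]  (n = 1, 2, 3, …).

[-28/3, -14/3]

Apply the ratio test: |a_{n+1}| / |a_n| = [(4n² + 3n + 7)/(4(n+1)² + 3(n+1) + 7)] · 3/7, which tends to 3/7 as n → ∞.
Hence the series converges for |x + 7| < 1/(3/7) = 7/3, so the radius of convergence is 7/3.
When x = -14/3, the terms are on the order of 1/n², so the series converges absolutely by comparison with the p-series (p = 2 > 1).
At x = -28/3: the terms are on the order of 1/n², so the series converges absolutely by comparison with the p-series (p = 2 > 1).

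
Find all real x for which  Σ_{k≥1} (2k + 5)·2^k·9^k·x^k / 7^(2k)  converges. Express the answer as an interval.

By the ratio test, |a_{k+1}/a_k| = [(2(k+1) + 5)/(2k + 5)] · 2·9/49 → 18/49.
Hence the series converges for |x| < 1/(18/49) = 49/18, so the radius of convergence is 49/18.
When x = 49/18, the terms have absolute value of order k, which does not tend to 0, so the series diverges by the divergence test.
Check x = -49/18: the k-th term does not approach 0; divergence by the term test.

(-49/18, 49/18)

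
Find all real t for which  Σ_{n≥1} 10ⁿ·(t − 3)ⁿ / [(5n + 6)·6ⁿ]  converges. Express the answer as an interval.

[12/5, 18/5)

Apply the ratio test: |a_{n+1}| / |a_n| = [(5n + 6)/(5(n+1) + 6)] · 10/6, which tends to 5/3 as n → ∞.
Thus R = 1/(5/3) = 3/5.
Check t = 18/5: the terms are asymptotic to a nonzero constant times 1/n, so the series diverges by limit comparison with Σ 1/n.
Check t = 12/5: an alternating series whose terms decrease to 0 in absolute value, so it converges by the Leibniz criterion.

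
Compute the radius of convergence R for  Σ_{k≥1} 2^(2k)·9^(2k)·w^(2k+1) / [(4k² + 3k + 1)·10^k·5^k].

Apply the ratio test: |a_{k+1}| / |a_k| = [(4k² + 3k + 1)/(4(k+1)² + 3(k+1) + 1)] · 4·81/(10·5), which tends to 162/25 as k → ∞.
Successive powers of w differ by 2, so the series converges when |w|² · 162/25 < 1, i.e. |w| < √(25/162). So R = 5√2/18.

R = 5√2/18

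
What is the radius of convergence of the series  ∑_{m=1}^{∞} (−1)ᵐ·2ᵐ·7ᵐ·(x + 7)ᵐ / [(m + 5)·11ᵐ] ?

R = 11/14

Ratio test: |a_{m+1}/a_m| = [(m + 5)/((m+1) + 5)] · 2·7/11 → 14/11 as m → ∞.
Convergence for |x + 7| · 14/11 < 1, i.e. |x + 7| < 11/14. So R = 11/14.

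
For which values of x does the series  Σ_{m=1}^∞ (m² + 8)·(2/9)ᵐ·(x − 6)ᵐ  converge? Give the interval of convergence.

(3/2, 21/2)

Apply the ratio test: |a_{m+1}| / |a_m| = [((m+1)² + 8)/(m² + 8)] · 2/9, which tends to 2/9 as m → ∞.
Hence the series converges for |x − 6| < 1/(2/9) = 9/2, so the radius of convergence is 9/2.
Check x = 21/2: the terms do not tend to 0, so the series diverges.
At x = 3/2: the terms do not tend to 0, so the series diverges.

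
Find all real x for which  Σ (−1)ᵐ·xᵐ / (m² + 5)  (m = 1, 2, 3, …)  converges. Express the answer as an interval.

By the ratio test, |a_{m+1}/a_m| = (m² + 5)/((m+1)² + 5) → 1.
So the series converges when |x| < 1 and diverges when |x| > 1; R = 1.
At x = 1: the terms are on the order of 1/m², so the series converges absolutely by comparison with the p-series (p = 2 > 1).
Endpoint x = -1: the terms are on the order of 1/m², so the series converges absolutely by comparison with the p-series (p = 2 > 1).

[-1, 1]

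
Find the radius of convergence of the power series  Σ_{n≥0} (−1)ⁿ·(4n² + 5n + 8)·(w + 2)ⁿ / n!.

Ratio test: |a_{n+1}/a_n| = (4(n+1)² + 5(n+1) + 8)/(4n² + 5n + 8) · 1/(n+1) → 0 as n → ∞.
The limit is 0, so the series converges for all w; R = ∞.

R = ∞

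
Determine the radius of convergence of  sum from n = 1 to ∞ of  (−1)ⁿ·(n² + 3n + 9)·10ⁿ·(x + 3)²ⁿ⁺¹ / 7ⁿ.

By the ratio test, |a_{n+1}/a_n| = [((n+1)² + 3(n+1) + 9)/(n² + 3n + 9)] · 10/7 → 10/7.
Since the exponent of (x + 3) increases by 2 each term, convergence requires |x + 3|² < 7/10, hence R = √70/10.

R = √70/10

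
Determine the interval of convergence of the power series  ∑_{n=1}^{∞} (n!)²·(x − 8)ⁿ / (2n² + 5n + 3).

{8}

The ratio of consecutive coefficients is (n+1)² · (2n² + 5n + 3)/(2(n+1)² + 5(n+1) + 3) → ∞.
The terms grow without bound for any (x − 8) ≠ 0, so R = 0 (convergence only at x = 8).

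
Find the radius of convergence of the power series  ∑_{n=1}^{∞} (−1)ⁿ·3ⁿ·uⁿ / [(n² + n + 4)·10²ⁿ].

Apply the ratio test: |a_{n+1}| / |a_n| = [(n² + n + 4)/((n+1)² + (n+1) + 4)] · 3/100, which tends to 3/100 as n → ∞.
Hence the series converges for |u| < 1/(3/100) = 100/3, so the radius of convergence is 100/3.

R = 100/3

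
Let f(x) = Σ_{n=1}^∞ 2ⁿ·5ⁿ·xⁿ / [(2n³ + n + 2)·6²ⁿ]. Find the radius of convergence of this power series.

The ratio of consecutive coefficients is [(2n³ + n + 2)/(2(n+1)³ + (n+1) + 2)] · 2·5/36 → 5/18.
Convergence for |x| · 5/18 < 1, i.e. |x| < 18/5. So R = 18/5.

R = 18/5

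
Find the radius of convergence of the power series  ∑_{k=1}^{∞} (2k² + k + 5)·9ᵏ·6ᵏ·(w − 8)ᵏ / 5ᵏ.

R = 5/54

By the ratio test, |a_{k+1}/a_k| = [(2(k+1)² + (k+1) + 5)/(2k² + k + 5)] · 9·6/5 → 54/5.
Thus R = 1/(54/5) = 5/54.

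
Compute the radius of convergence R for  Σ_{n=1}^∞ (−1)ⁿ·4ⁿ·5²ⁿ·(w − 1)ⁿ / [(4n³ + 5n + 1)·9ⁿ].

R = 9/100

Ratio test: |a_{n+1}/a_n| = [(4n³ + 5n + 1)/(4(n+1)³ + 5(n+1) + 1)] · 4·25/9 → 100/9 as n → ∞.
Hence the series converges for |w − 1| < 1/(100/9) = 9/100, so the radius of convergence is 9/100.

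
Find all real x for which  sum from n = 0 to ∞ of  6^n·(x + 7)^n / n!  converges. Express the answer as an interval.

Apply the ratio test: |a_{n+1}| / |a_n| = 6 · 1/(n+1), which tends to 0 as n → ∞.
Since the limit is 0 < 1 for every x, the series converges on all of ℝ and R = ∞.

(−∞, ∞)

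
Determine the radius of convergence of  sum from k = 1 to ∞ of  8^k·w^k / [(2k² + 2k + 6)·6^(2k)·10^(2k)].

R = 450

Apply the ratio test: |a_{k+1}| / |a_k| = [(2k² + 2k + 6)/(2(k+1)² + 2(k+1) + 6)] · 8/(36·100), which tends to 1/450 as k → ∞.
Convergence for |w| · 1/450 < 1, i.e. |w| < 450. So R = 450.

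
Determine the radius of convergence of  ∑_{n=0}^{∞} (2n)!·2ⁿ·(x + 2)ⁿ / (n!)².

R = 1/8

By the ratio test, |a_{n+1}/a_n| = (2n+1)·(2n+2)/(n+1)² · 2 → 8.
Hence the series converges for |x + 2| < 1/(8) = 1/8, so the radius of convergence is 1/8.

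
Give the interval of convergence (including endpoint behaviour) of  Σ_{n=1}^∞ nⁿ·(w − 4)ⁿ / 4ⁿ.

By the Cauchy root test, |a_n|^(1/n) = n/4 → ∞.
The root grows without bound, so R = 0 (convergence only at w = 4).

{4}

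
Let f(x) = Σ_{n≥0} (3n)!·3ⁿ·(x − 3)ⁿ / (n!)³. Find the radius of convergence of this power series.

By the ratio test, |a_{n+1}/a_n| = (3n+1)·(3n+2)·(3n+3)/(n+1)³ · 3 → 81.
Hence the series converges for |x − 3| < 1/(81) = 1/81, so the radius of convergence is 1/81.

R = 1/81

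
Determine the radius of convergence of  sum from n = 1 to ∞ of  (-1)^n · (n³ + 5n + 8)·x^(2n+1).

R = 1

By the ratio test, |a_{n+1}/a_n| = ((n+1)³ + 5(n+1) + 8)/(n³ + 5n + 8) → 1.
Since the exponent of x increases by 2 each term, convergence requires |x|² < 1, hence R = 1.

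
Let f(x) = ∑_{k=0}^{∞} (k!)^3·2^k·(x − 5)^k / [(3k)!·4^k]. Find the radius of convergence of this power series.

The ratio of consecutive coefficients is (k+1)³/[(3k+1)·(3k+2)·(3k+3)] · 2/4 → 1/54.
Hence the series converges for |x − 5| < 1/(1/54) = 54, so the radius of convergence is 54.

R = 54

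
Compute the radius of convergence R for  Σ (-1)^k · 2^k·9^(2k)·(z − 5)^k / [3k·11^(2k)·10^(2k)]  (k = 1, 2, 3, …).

By the ratio test, |a_{k+1}/a_k| = [3k/3(k+1)] · 2·81/(121·100) → 81/6050.
Convergence for |z − 5| · 81/6050 < 1, i.e. |z − 5| < 6050/81. So R = 6050/81.

R = 6050/81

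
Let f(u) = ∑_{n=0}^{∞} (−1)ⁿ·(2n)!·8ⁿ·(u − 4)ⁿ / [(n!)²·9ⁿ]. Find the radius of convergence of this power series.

R = 9/32

Ratio test: |a_{n+1}/a_n| = (2n+1)·(2n+2)/(n+1)² · 8/9 → 32/9 as n → ∞.
The series converges when 32/9 · |u − 4| < 1, giving R = 9/32.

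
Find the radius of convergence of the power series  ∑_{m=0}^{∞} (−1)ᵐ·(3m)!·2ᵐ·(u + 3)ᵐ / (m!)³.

R = 1/54

Ratio test: |a_{m+1}/a_m| = (3m+1)·(3m+2)·(3m+3)/(m+1)³ · 2 → 54 as m → ∞.
Thus R = 1/(54) = 1/54.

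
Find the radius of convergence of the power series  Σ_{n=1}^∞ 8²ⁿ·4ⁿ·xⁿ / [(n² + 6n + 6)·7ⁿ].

Apply the ratio test: |a_{n+1}| / |a_n| = [(n² + 6n + 6)/((n+1)² + 6(n+1) + 6)] · 64·4/7, which tends to 256/7 as n → ∞.
The series converges when 256/7 · |x| < 1, giving R = 7/256.

R = 7/256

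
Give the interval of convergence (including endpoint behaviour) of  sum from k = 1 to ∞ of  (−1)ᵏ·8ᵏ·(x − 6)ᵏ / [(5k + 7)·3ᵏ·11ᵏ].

Ratio test: |a_{k+1}/a_k| = [(5k + 7)/(5(k+1) + 7)] · 8/(3·11) → 8/33 as k → ∞.
Convergence for |x − 6| · 8/33 < 1, i.e. |x − 6| < 33/8. So R = 33/8.
At x = 81/8: the terms alternate in sign and decrease monotonically to 0 in absolute value (size ~ c/k), so the alternating series test gives convergence.
At x = 15/8: the terms are asymptotic to a nonzero constant times 1/k, so the series diverges by limit comparison with Σ 1/k.

(15/8, 81/8]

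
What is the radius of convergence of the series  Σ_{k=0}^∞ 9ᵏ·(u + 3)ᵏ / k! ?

The ratio of consecutive coefficients is 9 · 1/(k+1) → 0.
The ratio tends to 0 regardless of u, hence R = ∞.

R = ∞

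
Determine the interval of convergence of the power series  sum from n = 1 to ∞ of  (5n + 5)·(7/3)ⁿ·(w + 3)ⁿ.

(-24/7, -18/7)

Apply the ratio test: |a_{n+1}| / |a_n| = [(5(n+1) + 5)/(5n + 5)] · 7/3, which tends to 7/3 as n → ∞.
Hence the series converges for |w + 3| < 1/(7/3) = 3/7, so the radius of convergence is 3/7.
At w = -18/7: the n-th term does not approach 0; divergence by the term test.
When w = -24/7, the terms do not tend to 0, so the series diverges.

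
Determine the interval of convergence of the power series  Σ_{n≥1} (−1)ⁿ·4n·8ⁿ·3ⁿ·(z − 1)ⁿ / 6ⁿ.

By the ratio test, |a_{n+1}/a_n| = [4(n+1)/4n] · 8·3/6 → 4.
Thus R = 1/(4) = 1/4.
Check z = 5/4: the terms do not tend to 0, so the series diverges.
When z = 3/4, the terms do not tend to 0, so the series diverges.

(3/4, 5/4)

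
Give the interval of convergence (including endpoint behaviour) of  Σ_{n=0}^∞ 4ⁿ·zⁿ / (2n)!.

By the ratio test, |a_{n+1}/a_n| = 4 · 1/[(2n+1)·(2n+2)] → 0.
The ratio tends to 0 regardless of z, hence R = ∞.

(−∞, ∞)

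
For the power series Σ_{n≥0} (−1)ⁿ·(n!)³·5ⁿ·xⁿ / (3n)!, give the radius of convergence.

R = 27/5

Apply the ratio test: |a_{n+1}| / |a_n| = (n+1)³/[(3n+1)·(3n+2)·(3n+3)] · 5, which tends to 5/27 as n → ∞.
The series converges when 5/27 · |x| < 1, giving R = 27/5.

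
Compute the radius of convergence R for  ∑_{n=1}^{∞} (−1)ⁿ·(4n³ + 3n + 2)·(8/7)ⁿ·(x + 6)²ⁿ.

By the ratio test, |a_{n+1}/a_n| = [(4(n+1)³ + 3(n+1) + 2)/(4n³ + 3n + 2)] · 8/7 → 8/7.
Writing y = (x + 6)², the series in y has radius 7/8, so |x + 6| < √(7/8) and R = √14/4.

R = √14/4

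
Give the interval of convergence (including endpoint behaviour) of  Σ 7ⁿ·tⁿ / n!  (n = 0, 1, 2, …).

Ratio test: |a_{n+1}/a_n| = 7 · 1/(n+1) → 0 as n → ∞.
The ratio tends to 0 regardless of t, hence R = ∞.

(−∞, ∞)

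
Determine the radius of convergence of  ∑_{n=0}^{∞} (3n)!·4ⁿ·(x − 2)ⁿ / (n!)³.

R = 1/108

Apply the ratio test: |a_{n+1}| / |a_n| = (3n+1)·(3n+2)·(3n+3)/(n+1)³ · 4, which tends to 108 as n → ∞.
The series converges when 108 · |x − 2| < 1, giving R = 1/108.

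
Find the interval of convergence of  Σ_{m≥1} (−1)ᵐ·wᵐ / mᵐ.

Root test: |a_m|^(1/m) = 1/m → 0.
Since the m-th root of |a_m| tends to 0, the series converges for all real w; R = ∞.

(−∞, ∞)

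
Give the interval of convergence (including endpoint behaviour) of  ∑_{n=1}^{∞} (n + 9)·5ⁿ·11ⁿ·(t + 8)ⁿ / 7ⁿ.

(-447/55, -433/55)

Apply the ratio test: |a_{n+1}| / |a_n| = [((n+1) + 9)/(n + 9)] · 5·11/7, which tends to 55/7 as n → ∞.
Convergence for |t + 8| · 55/7 < 1, i.e. |t + 8| < 7/55. So R = 7/55.
When t = -433/55, the terms have absolute value of order n, which does not tend to 0, so the series diverges by the divergence test.
At t = -447/55: the terms do not tend to 0, so the series diverges.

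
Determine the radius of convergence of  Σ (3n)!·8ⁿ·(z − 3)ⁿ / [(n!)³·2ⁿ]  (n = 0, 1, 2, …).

The ratio of consecutive coefficients is (3n+1)·(3n+2)·(3n+3)/(n+1)³ · 8/2 → 108.
Thus R = 1/(108) = 1/108.

R = 1/108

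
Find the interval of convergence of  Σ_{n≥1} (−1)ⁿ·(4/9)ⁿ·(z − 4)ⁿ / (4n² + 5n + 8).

[7/4, 25/4]

By the ratio test, |a_{n+1}/a_n| = [(4n² + 5n + 8)/(4(n+1)² + 5(n+1) + 8)] · 4/9 → 4/9.
Hence the series converges for |z − 4| < 1/(4/9) = 9/4, so the radius of convergence is 9/4.
When z = 25/4, the series is dominated by a constant times Σ 1/n², which converges (p = 2 > 1).
Endpoint z = 7/4: the series is dominated by a constant times Σ 1/n², which converges (p = 2 > 1).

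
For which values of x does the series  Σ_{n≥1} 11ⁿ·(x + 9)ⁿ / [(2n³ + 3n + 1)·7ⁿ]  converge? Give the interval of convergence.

[-106/11, -92/11]

The ratio of consecutive coefficients is [(2n³ + 3n + 1)/(2(n+1)³ + 3(n+1) + 1)] · 11/7 → 11/7.
Convergence for |x + 9| · 11/7 < 1, i.e. |x + 9| < 7/11. So R = 7/11.
Endpoint x = -92/11: the terms are on the order of 1/n³, so the series converges absolutely by comparison with the p-series (p = 3 > 1).
When x = -106/11, the terms are on the order of 1/n³, so the series converges absolutely by comparison with the p-series (p = 3 > 1).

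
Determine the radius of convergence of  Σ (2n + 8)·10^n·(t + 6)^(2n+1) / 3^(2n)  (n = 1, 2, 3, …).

R = 3√10/10

By the ratio test, |a_{n+1}/a_n| = [(2(n+1) + 8)/(2n + 8)] · 10/9 → 10/9.
Successive powers of (t + 6) differ by 2, so the series converges when |t + 6|² · 10/9 < 1, i.e. |t + 6| < √(9/10). So R = 3√10/10.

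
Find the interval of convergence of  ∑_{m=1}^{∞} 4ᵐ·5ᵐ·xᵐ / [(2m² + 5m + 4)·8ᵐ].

[-2/5, 2/5]

The ratio of consecutive coefficients is [(2m² + 5m + 4)/(2(m+1)² + 5(m+1) + 4)] · 4·5/8 → 5/2.
The series converges when 5/2 · |x| < 1, giving R = 2/5.
When x = 2/5, absolute convergence follows by limit comparison with Σ 1/m².
Check x = -2/5: absolute convergence follows by limit comparison with Σ 1/m².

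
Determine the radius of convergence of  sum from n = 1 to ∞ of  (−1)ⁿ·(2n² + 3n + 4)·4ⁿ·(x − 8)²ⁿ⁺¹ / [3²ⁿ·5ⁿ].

R = 3√5/2

By the ratio test, |a_{n+1}/a_n| = [(2(n+1)² + 3(n+1) + 4)/(2n² + 3n + 4)] · 4/(9·5) → 4/45.
Writing y = (x − 8)², the series in y has radius 45/4, so |x − 8| < √(45/4) and R = 3√5/2.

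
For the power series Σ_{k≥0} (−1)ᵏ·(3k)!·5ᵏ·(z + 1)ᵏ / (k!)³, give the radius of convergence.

By the ratio test, |a_{k+1}/a_k| = (3k+1)·(3k+2)·(3k+3)/(k+1)³ · 5 → 135.
Convergence for |z + 1| · 135 < 1, i.e. |z + 1| < 1/135. So R = 1/135.

R = 1/135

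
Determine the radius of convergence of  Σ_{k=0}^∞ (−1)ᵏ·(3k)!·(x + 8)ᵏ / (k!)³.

Apply the ratio test: |a_{k+1}| / |a_k| = (3k+1)·(3k+2)·(3k+3)/(k+1)³, which tends to 27 as k → ∞.
Hence the series converges for |x + 8| < 1/(27) = 1/27, so the radius of convergence is 1/27.

R = 1/27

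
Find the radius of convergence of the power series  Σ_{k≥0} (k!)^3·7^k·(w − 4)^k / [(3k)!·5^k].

By the ratio test, |a_{k+1}/a_k| = (k+1)³/[(3k+1)·(3k+2)·(3k+3)] · 7/5 → 7/135.
Convergence for |w − 4| · 7/135 < 1, i.e. |w − 4| < 135/7. So R = 135/7.

R = 135/7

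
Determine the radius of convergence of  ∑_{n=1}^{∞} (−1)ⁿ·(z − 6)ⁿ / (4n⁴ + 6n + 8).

By the ratio test, |a_{n+1}/a_n| = (4n⁴ + 6n + 8)/(4(n+1)⁴ + 6(n+1) + 8) → 1.
So the series converges when |z − 6| < 1 and diverges when |z − 6| > 1; R = 1.

R = 1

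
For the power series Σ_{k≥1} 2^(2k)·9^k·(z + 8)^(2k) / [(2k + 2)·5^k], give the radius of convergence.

R = √5/6

By the ratio test, |a_{k+1}/a_k| = [(2k + 2)/(2(k+1) + 2)] · 4·9/5 → 36/5.
Writing y = (z + 8)², the series in y has radius 5/36, so |z + 8| < √(5/36) and R = √5/6.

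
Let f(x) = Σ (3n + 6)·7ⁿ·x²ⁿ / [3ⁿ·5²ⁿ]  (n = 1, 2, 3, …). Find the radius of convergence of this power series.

R = 5√21/7

Apply the ratio test: |a_{n+1}| / |a_n| = [(3(n+1) + 6)/(3n + 6)] · 7/(3·25), which tends to 7/75 as n → ∞.
Since the exponent of x increases by 2 each term, convergence requires |x|² < 75/7, hence R = 5√21/7.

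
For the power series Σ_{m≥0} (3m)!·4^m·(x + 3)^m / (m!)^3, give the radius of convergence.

R = 1/108

Apply the ratio test: |a_{m+1}| / |a_m| = (3m+1)·(3m+2)·(3m+3)/(m+1)³ · 4, which tends to 108 as m → ∞.
Thus R = 1/(108) = 1/108.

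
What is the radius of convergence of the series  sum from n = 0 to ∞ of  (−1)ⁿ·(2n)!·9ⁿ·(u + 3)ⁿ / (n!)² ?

R = 1/36

Apply the ratio test: |a_{n+1}| / |a_n| = (2n+1)·(2n+2)/(n+1)² · 9, which tends to 36 as n → ∞.
The series converges when 36 · |u + 3| < 1, giving R = 1/36.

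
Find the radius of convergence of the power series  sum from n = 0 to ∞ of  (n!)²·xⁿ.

R = 0

By the ratio test, |a_{n+1}/a_n| = (n+1)² → ∞.
Since the ratio → ∞, the series diverges for every x ≠ 0, and R = 0.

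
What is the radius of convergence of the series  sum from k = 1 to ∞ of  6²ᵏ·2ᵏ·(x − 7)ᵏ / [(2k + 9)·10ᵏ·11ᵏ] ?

R = 55/36

Ratio test: |a_{k+1}/a_k| = [(2k + 9)/(2(k+1) + 9)] · 36·2/(10·11) → 36/55 as k → ∞.
The series converges when 36/55 · |x − 7| < 1, giving R = 55/36.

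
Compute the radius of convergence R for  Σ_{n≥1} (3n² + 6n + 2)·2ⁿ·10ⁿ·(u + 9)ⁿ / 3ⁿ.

R = 3/20

Apply the ratio test: |a_{n+1}| / |a_n| = [(3(n+1)² + 6(n+1) + 2)/(3n² + 6n + 2)] · 2·10/3, which tends to 20/3 as n → ∞.
Hence the series converges for |u + 9| < 1/(20/3) = 3/20, so the radius of convergence is 3/20.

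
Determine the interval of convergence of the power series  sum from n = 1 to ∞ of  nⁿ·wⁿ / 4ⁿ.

{0}

Applying the root test, |a_n|^(1/n) = n/4 → ∞.
The root grows without bound, so R = 0 (convergence only at w = 0).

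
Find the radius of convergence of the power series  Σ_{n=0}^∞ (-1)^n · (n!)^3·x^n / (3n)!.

The ratio of consecutive coefficients is (n+1)³/[(3n+1)·(3n+2)·(3n+3)] → 1/27.
The series converges when 1/27 · |x| < 1, giving R = 27.

R = 27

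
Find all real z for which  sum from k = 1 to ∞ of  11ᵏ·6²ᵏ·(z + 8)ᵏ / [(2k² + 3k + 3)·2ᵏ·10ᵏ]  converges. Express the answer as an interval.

[-797/99, -787/99]

By the ratio test, |a_{k+1}/a_k| = [(2k² + 3k + 3)/(2(k+1)² + 3(k+1) + 3)] · 11·36/(2·10) → 99/5.
Thus R = 1/(99/5) = 5/99.
Check z = -787/99: the series is dominated by a constant times Σ 1/k², which converges (p = 2 > 1).
Check z = -797/99: the terms are on the order of 1/k², so the series converges absolutely by comparison with the p-series (p = 2 > 1).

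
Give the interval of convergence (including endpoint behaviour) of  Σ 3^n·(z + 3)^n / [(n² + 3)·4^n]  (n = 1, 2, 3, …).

[-13/3, -5/3]

The ratio of consecutive coefficients is [(n² + 3)/((n+1)² + 3)] · 3/4 → 3/4.
Hence the series converges for |z + 3| < 1/(3/4) = 4/3, so the radius of convergence is 4/3.
When z = -5/3, the series is dominated by a constant times Σ 1/n², which converges (p = 2 > 1).
Check z = -13/3: the series is dominated by a constant times Σ 1/n², which converges (p = 2 > 1).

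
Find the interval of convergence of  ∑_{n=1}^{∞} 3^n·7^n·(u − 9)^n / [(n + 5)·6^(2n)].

[51/7, 75/7)

By the ratio test, |a_{n+1}/a_n| = [(n + 5)/((n+1) + 5)] · 3·7/36 → 7/12.
Thus R = 1/(7/12) = 12/7.
Endpoint u = 75/7: the terms behave like c/n; limit comparison with the harmonic series gives divergence.
When u = 51/7, an alternating series whose terms decrease to 0 in absolute value, so it converges by the Leibniz criterion.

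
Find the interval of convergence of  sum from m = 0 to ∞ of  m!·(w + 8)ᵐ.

Ratio test: |a_{m+1}/a_m| = (m+1) → ∞ as m → ∞.
The ratio grows without bound, so the series diverges whenever (w + 8) ≠ 0; it converges only at w = -8. R = 0.

{-8}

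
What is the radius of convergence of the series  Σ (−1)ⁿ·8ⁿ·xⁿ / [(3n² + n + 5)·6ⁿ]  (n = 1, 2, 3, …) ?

The ratio of consecutive coefficients is [(3n² + n + 5)/(3(n+1)² + (n+1) + 5)] · 8/6 → 4/3.
Convergence for |x| · 4/3 < 1, i.e. |x| < 3/4. So R = 3/4.

R = 3/4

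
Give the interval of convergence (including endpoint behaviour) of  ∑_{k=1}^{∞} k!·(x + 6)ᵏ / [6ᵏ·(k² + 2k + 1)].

{-6}

Apply the ratio test: |a_{k+1}| / |a_k| = (k+1) · 1/6 · (k² + 2k + 1)/((k+1)² + 2(k+1) + 1), which tends to ∞ as k → ∞.
The terms grow without bound for any (x + 6) ≠ 0, so R = 0 (convergence only at x = -6).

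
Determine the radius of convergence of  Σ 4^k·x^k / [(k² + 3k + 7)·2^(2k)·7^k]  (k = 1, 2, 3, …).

Apply the ratio test: |a_{k+1}| / |a_k| = [(k² + 3k + 7)/((k+1)² + 3(k+1) + 7)] · 4/(4·7), which tends to 1/7 as k → ∞.
Hence the series converges for |x| < 1/(1/7) = 7, so the radius of convergence is 7.

R = 7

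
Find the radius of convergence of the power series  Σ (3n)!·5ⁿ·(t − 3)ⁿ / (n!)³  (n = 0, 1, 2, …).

By the ratio test, |a_{n+1}/a_n| = (3n+1)·(3n+2)·(3n+3)/(n+1)³ · 5 → 135.
Hence the series converges for |t − 3| < 1/(135) = 1/135, so the radius of convergence is 1/135.

R = 1/135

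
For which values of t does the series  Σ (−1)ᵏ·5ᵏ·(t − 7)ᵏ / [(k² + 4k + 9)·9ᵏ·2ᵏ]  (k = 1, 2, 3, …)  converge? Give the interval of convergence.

By the ratio test, |a_{k+1}/a_k| = [(k² + 4k + 9)/((k+1)² + 4(k+1) + 9)] · 5/(9·2) → 5/18.
The series converges when 5/18 · |t − 7| < 1, giving R = 18/5.
At t = 53/5: the terms are on the order of 1/k², so the series converges absolutely by comparison with the p-series (p = 2 > 1).
When t = 17/5, absolute convergence follows by limit comparison with Σ 1/k².

[17/5, 53/5]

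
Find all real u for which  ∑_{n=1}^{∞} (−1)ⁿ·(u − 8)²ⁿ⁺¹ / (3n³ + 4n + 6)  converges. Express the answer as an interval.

[7, 9]

Apply the ratio test: |a_{n+1}| / |a_n| = (3n³ + 4n + 6)/(3(n+1)³ + 4(n+1) + 6), which tends to 1 as n → ∞.
Since the exponent of (u − 8) increases by 2 each term, convergence requires |u − 8|² < 1, hence R = 1.
At u = 9: the series is dominated by a constant times Σ 1/n³, which converges (p = 3 > 1).
Endpoint u = 7: the series is dominated by a constant times Σ 1/n³, which converges (p = 3 > 1).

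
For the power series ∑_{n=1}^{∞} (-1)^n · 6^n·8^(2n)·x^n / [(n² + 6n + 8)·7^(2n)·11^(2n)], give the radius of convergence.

R = 5929/384

Apply the ratio test: |a_{n+1}| / |a_n| = [(n² + 6n + 8)/((n+1)² + 6(n+1) + 8)] · 6·64/(49·121), which tends to 384/5929 as n → ∞.
Hence the series converges for |x| < 1/(384/5929) = 5929/384, so the radius of convergence is 5929/384.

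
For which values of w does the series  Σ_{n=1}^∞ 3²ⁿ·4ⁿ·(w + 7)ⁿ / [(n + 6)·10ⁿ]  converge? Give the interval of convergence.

[-131/18, -121/18)

Apply the ratio test: |a_{n+1}| / |a_n| = [(n + 6)/((n+1) + 6)] · 9·4/10, which tends to 18/5 as n → ∞.
Hence the series converges for |w + 7| < 1/(18/5) = 5/18, so the radius of convergence is 5/18.
At w = -121/18: the terms are asymptotic to a nonzero constant times 1/n, so the series diverges by limit comparison with Σ 1/n.
Endpoint w = -131/18: the terms alternate in sign and decrease monotonically to 0 in absolute value (size ~ c/n), so the alternating series test gives convergence.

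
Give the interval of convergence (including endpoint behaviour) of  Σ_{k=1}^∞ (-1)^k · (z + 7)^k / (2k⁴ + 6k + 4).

[-8, -6]

Ratio test: |a_{k+1}/a_k| = (2k⁴ + 6k + 4)/(2(k+1)⁴ + 6(k+1) + 4) → 1 as k → ∞.
Hence R = 1.
Endpoint z = -6: the series is dominated by a constant times Σ 1/k⁴, which converges (p = 4 > 1).
Endpoint z = -8: the series is dominated by a constant times Σ 1/k⁴, which converges (p = 4 > 1).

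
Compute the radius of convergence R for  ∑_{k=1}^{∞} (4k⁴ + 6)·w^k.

Apply the ratio test: |a_{k+1}| / |a_k| = (4(k+1)⁴ + 6)/(4k⁴ + 6), which tends to 1 as k → ∞.
Convergence for |w| < 1, so R = 1.

R = 1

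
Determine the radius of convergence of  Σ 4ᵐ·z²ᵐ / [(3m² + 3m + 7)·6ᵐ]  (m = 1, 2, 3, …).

R = √6/2

By the ratio test, |a_{m+1}/a_m| = [(3m² + 3m + 7)/(3(m+1)² + 3(m+1) + 7)] · 4/6 → 2/3.
Writing y = z², the series in y has radius 3/2, so |z| < √(3/2) and R = √6/2.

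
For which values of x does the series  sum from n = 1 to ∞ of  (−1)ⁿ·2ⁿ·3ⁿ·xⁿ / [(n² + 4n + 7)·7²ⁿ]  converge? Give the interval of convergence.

By the ratio test, |a_{n+1}/a_n| = [(n² + 4n + 7)/((n+1)² + 4(n+1) + 7)] · 2·3/49 → 6/49.
Thus R = 1/(6/49) = 49/6.
Check x = 49/6: absolute convergence follows by limit comparison with Σ 1/n².
Check x = -49/6: the series is dominated by a constant times Σ 1/n², which converges (p = 2 > 1).

[-49/6, 49/6]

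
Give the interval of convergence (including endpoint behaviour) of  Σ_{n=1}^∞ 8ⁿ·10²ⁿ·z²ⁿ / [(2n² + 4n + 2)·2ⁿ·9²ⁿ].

Ratio test: |a_{n+1}/a_n| = [(2n² + 4n + 2)/(2(n+1)² + 4(n+1) + 2)] · 8·100/(2·81) → 400/81 as n → ∞.
Since the exponent of z increases by 2 each term, convergence requires |z|² < 81/400, hence R = 9/20.
At z = 9/20: absolute convergence follows by limit comparison with Σ 1/n².
When z = -9/20, the terms are on the order of 1/n², so the series converges absolutely by comparison with the p-series (p = 2 > 1).

[-9/20, 9/20]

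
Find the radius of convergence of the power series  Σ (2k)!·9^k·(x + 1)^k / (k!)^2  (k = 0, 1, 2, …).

By the ratio test, |a_{k+1}/a_k| = (2k+1)·(2k+2)/(k+1)² · 9 → 36.
Thus R = 1/(36) = 1/36.

R = 1/36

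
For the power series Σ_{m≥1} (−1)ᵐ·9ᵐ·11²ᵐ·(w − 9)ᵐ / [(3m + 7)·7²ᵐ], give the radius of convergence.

R = 49/1089

The ratio of consecutive coefficients is [(3m + 7)/(3(m+1) + 7)] · 9·121/49 → 1089/49.
Convergence for |w − 9| · 1089/49 < 1, i.e. |w − 9| < 49/1089. So R = 49/1089.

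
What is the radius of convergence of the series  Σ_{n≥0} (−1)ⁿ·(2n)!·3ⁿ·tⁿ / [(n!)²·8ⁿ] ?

R = 2/3

The ratio of consecutive coefficients is (2n+1)·(2n+2)/(n+1)² · 3/8 → 3/2.
Hence the series converges for |t| < 1/(3/2) = 2/3, so the radius of convergence is 2/3.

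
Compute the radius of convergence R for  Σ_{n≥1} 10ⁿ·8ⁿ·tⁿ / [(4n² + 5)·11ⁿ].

R = 11/80

Apply the ratio test: |a_{n+1}| / |a_n| = [(4n² + 5)/(4(n+1)² + 5)] · 10·8/11, which tends to 80/11 as n → ∞.
Convergence for |t| · 80/11 < 1, i.e. |t| < 11/80. So R = 11/80.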